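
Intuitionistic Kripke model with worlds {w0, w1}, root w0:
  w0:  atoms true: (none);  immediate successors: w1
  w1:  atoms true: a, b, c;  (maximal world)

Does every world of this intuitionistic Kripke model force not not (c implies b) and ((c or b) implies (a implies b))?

w0 forces not not (c implies b) and ((c or b) implies (a implies b)) since w0 forces both conjuncts.
Since the root w0 forces not not (c implies b) and ((c or b) implies (a implies b)) and forcing is persistent (monotone upward), every world forces it.

Yes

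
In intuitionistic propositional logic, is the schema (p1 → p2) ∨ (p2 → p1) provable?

No

This is the Gödel–Dummett linearity axiom, which is not intuitionistically valid.
A Kripke countermodel: worlds a, b, c; order generated by a ≤ b, a ≤ c; atoms true at each world — a:{}; b:{p1}; c:{p2}.
a ⊮ (p1 → p2) ∨ (p2 → p1): neither disjunct is forced at a.
a ⊮ p1 → p2: at the accessible world b, b ⊩ p1 but b ⊮ p2.
b lacks atom p2, so b ⊮ p2.
So the root a does not force the formula.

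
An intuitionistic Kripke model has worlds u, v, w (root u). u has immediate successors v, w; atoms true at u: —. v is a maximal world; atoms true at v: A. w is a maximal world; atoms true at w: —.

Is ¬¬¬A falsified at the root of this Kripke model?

Yes

u ⊮ ¬¬¬A since v is accessible from u and v ⊩ ¬¬A.
v ⊩ ¬¬A: no world accessible from v forces ¬A.
So the root u does not force ¬¬¬A; the model is a countermodel.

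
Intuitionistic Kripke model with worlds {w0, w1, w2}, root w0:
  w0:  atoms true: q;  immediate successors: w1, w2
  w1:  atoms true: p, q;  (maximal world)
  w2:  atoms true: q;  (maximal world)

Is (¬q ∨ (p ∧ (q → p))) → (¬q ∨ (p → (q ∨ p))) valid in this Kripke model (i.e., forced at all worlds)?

Yes

w0 ⊩ (¬q ∨ (p ∧ (q → p))) → (¬q ∨ (p → (q ∨ p))): every world accessible from w0 that forces ¬q ∨ (p ∧ (q → p)) (namely w1) also forces ¬q ∨ (p → (q ∨ p)).
Since the root w0 forces (¬q ∨ (p ∧ (q → p))) → (¬q ∨ (p → (q ∨ p))) and forcing is persistent (monotone upward), every world forces it.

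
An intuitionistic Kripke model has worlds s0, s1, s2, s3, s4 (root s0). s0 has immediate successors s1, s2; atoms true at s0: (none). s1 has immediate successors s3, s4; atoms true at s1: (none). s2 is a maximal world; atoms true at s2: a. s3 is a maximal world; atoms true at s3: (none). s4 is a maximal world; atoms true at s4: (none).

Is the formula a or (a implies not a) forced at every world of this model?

Not every world: s0 does not force a or (a implies not a).
s0 does not force a or (a implies not a): neither disjunct is forced at s0.
s0 lacks atom a, so s0 does not force a.

No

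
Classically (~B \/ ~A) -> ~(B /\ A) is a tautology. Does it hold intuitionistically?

Yes

This is a constructively valid De Morgan direction (disjunction of negations to negated conjunction), which is intuitionistically derivable.
If ~B holds at a world then no accessible world forces B, hence none forces B /\ A; likewise for ~A.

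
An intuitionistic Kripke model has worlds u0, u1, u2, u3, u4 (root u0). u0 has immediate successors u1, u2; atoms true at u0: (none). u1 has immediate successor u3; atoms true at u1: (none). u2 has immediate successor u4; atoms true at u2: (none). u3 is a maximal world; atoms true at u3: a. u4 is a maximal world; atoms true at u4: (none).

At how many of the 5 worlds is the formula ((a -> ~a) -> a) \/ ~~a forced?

u0: does not force it — u0 ||-/- ((a -> ~a) -> a) \/ ~~a: neither disjunct is forced at u0.
u1: forces it.
u2: does not force it — u2 ||-/- ((a -> ~a) -> a) \/ ~~a: neither disjunct is forced at u2.
u3: forces it.
u4: does not force it.
Worlds forcing the formula: {u1, u3}.

2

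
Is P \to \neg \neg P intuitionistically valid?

This is double-negation introduction, which is intuitionistically derivable.
If a world forces P then every accessible world forces P (persistence), so none forces \neg P; hence \neg \neg P.

Yes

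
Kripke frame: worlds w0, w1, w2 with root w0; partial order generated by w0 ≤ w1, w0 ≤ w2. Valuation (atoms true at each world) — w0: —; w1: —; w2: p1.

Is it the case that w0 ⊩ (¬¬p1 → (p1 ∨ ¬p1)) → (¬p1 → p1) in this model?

w0 ⊮ (¬¬p1 → (p1 ∨ ¬p1)) → (¬p1 → p1): already at w0 itself, w0 ⊩ ¬¬p1 → (p1 ∨ ¬p1) but w0 ⊮ ¬p1 → p1.
w0 ⊮ ¬p1 → p1: at the accessible world w1, w1 ⊩ ¬p1 but w1 ⊮ p1.
w1 lacks atom p1, so w1 ⊮ p1.

No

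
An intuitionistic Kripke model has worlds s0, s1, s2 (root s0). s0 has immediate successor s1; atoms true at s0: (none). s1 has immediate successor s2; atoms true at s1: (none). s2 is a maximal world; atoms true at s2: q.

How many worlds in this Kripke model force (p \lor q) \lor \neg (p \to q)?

1

s0: does not force it — s0 \nVdash (p \lor q) \lor \neg (p \to q): neither disjunct is forced at s0.
s1: does not force it — s1 \nVdash (p \lor q) \lor \neg (p \to q): neither disjunct is forced at s1.
s2: forces it.
Worlds forcing the formula: {s2}.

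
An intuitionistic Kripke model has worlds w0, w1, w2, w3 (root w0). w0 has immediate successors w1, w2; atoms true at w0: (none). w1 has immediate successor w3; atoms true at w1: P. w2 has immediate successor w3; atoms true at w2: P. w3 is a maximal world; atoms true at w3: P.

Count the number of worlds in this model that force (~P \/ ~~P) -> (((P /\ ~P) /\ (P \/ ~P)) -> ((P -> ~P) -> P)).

w0: forces it.
w1: forces it.
w2: forces it.
w3: forces it.
Worlds forcing the formula: {w0, w1, w2, w3}.

4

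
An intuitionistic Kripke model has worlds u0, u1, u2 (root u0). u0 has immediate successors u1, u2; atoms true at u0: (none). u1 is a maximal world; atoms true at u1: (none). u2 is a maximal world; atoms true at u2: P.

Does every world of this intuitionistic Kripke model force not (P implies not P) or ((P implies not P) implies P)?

Not every world: u0 does not force not (P implies not P) or ((P implies not P) implies P).
u0 does not force not (P implies not P) or ((P implies not P) implies P): neither disjunct is forced at u0.
u0 does not force not (P implies not P) since u1 is accessible from u0 and u1 forces P implies not P.
u1 forces P implies not P vacuously: no world accessible from u1 forces the antecedent P.

No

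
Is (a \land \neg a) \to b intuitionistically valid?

Yes

This is an instance of ex falso quodlibet, which is intuitionistically derivable.
No world can force both a and \neg a, so the antecedent a \land \neg a is never forced and the implication holds vacuously at every world.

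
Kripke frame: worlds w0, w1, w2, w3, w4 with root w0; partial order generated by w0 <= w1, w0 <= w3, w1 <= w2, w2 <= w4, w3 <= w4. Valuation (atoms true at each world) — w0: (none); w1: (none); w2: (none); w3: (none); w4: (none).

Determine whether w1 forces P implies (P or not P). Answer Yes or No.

w1 forces P implies (P or not P) vacuously: no world accessible from w1 forces the antecedent P.

Yes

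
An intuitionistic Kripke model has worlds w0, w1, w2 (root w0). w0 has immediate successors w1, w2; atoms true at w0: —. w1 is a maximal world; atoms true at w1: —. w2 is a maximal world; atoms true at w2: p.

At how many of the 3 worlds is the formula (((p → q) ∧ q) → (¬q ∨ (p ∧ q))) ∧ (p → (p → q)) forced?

w0: does not force it — w0 ⊮ (((p → q) ∧ q) → (¬q ∨ (p ∧ q))) ∧ (p → (p → q)) since w0 fails p → (p → q).
w1: forces it.
w2: does not force it.
Worlds forcing the formula: {w1}.

1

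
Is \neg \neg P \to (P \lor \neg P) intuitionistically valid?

This is a variant of double-negation elimination (deriving excluded middle from double negation), which is not intuitionistically valid.
A Kripke countermodel: worlds w0, w1; order generated by w0 \le w1; atoms true at each world — w0:{}; w1:{P}.
w0 \nVdash \neg \neg P \to (P \lor \neg P): already at w0 itself, w0 \Vdash \neg \neg P but w0 \nVdash P \lor \neg P.
w0 \nVdash P \lor \neg P: neither disjunct is forced at w0.
w0 lacks atom P, so w0 \nVdash P.
So the root w0 does not force the formula.

No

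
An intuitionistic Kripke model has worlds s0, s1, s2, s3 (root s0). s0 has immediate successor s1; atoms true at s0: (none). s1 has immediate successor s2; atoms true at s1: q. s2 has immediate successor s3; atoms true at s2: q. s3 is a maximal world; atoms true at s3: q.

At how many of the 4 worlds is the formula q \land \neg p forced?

3

s0: does not force it — s0 \nVdash q \land \neg p since s0 fails q.
s1: forces it.
s2: forces it.
s3: forces it.
Worlds forcing the formula: {s1, s2, s3}.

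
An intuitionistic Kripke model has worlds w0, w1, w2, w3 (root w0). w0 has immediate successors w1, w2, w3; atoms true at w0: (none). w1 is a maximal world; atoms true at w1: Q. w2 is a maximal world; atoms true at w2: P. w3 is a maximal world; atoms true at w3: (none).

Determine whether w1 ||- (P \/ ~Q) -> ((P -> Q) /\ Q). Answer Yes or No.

Yes

w1 ||- (P \/ ~Q) -> ((P -> Q) /\ Q) vacuously: no world accessible from w1 forces the antecedent P \/ ~Q.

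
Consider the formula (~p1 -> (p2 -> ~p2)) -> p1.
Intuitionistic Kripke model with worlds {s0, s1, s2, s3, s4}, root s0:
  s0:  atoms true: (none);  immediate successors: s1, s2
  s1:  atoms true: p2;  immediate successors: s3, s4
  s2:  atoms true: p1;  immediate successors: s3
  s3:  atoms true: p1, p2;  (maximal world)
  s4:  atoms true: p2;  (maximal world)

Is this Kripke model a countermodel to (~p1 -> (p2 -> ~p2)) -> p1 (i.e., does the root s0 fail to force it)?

s0 ||- (~p1 -> (p2 -> ~p2)) -> p1: every world accessible from s0 that forces ~p1 -> (p2 -> ~p2) (namely s2, s3) also forces p1.
So the root s0 forces (~p1 -> (p2 -> ~p2)) -> p1; the model is not a countermodel.

No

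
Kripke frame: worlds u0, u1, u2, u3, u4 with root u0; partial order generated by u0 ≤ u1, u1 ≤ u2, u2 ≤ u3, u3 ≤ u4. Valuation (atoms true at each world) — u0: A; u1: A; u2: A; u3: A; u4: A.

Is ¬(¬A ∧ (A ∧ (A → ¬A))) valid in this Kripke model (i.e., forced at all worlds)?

Yes

u0 ⊩ ¬(¬A ∧ (A ∧ (A → ¬A))): no world accessible from u0 forces ¬A ∧ (A ∧ (A → ¬A)).
Since the root u0 forces ¬(¬A ∧ (A ∧ (A → ¬A))) and forcing is persistent (monotone upward), every world forces it.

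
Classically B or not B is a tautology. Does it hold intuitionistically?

No

This is the law of excluded middle, which is not intuitionistically valid.
A Kripke countermodel: worlds 0, 1; order generated by 0 <= 1; atoms true at each world — 0:{}; 1:{B}.
0 does not force B or not B: neither disjunct is forced at 0.
0 lacks atom B, so 0 does not force B.
So the root 0 does not force the formula.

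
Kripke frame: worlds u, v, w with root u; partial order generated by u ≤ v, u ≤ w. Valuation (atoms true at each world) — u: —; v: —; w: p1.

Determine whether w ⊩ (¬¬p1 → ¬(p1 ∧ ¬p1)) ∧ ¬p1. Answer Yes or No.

No

w ⊮ (¬¬p1 → ¬(p1 ∧ ¬p1)) ∧ ¬p1 since w fails ¬p1.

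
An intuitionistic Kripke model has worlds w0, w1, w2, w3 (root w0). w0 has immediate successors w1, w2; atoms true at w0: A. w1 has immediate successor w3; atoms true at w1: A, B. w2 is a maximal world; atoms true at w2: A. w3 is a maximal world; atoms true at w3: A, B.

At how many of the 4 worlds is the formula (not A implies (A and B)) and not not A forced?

w0: forces it.
w1: forces it.
w2: forces it.
w3: forces it.
Worlds forcing the formula: {w0, w1, w2, w3}.

4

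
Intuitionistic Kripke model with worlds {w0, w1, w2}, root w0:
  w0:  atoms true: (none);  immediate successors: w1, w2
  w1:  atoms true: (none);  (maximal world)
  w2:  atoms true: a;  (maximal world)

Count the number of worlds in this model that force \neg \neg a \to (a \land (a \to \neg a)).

w0: does not force it — w0 \nVdash \neg \neg a \to (a \land (a \to \neg a)): at the accessible world w2, w2 \Vdash \neg \neg a but w2 \nVdash a \land (a \to \neg a).
w1: forces it.
w2: does not force it — w2 \nVdash \neg \neg a \to (a \land (a \to \neg a)): already at w2 itself, w2 \Vdash \neg \neg a but w2 \nVdash a \land (a \to \neg a).
Worlds forcing the formula: {w1}.

1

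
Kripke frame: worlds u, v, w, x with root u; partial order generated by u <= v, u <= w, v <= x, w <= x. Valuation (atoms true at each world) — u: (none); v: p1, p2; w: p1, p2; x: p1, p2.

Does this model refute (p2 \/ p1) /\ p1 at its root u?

Yes

u ||-/- (p2 \/ p1) /\ p1 since u fails p2 \/ p1.
So the root u does not force (p2 \/ p1) /\ p1; the model is a countermodel.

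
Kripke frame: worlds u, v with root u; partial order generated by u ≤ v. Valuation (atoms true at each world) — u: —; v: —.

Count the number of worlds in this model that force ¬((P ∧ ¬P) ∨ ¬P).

u: does not force it — u ⊮ ¬((P ∧ ¬P) ∨ ¬P) since u is accessible from u and u ⊩ (P ∧ ¬P) ∨ ¬P.
v: does not force it — v ⊮ ¬((P ∧ ¬P) ∨ ¬P) since v is accessible from v and v ⊩ (P ∧ ¬P) ∨ ¬P.
Worlds forcing the formula: { }.

0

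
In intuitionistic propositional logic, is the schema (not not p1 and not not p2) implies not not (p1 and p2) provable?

Yes

This is the distribution of double negation over conjunction, which is intuitionistically derivable.
Assume not not p1, not not p2, and not (p1 and p2). From p1 we'd get not p2 (since p1 and p2 is refuted), contradicting not not p2; so not p1, contradicting not not p1.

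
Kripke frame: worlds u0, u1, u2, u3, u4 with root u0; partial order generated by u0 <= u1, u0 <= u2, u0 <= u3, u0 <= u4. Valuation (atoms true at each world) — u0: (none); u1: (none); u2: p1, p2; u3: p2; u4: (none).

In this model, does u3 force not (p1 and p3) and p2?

u3 forces not (p1 and p3) and p2 since u3 forces both conjuncts.

Yes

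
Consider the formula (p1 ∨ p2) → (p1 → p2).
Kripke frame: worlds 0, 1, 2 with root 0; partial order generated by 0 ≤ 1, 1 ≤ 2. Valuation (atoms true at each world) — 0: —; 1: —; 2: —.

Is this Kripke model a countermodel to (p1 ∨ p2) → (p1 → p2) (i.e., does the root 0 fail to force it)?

No

0 ⊩ (p1 ∨ p2) → (p1 → p2) vacuously: no world accessible from 0 forces the antecedent p1 ∨ p2.
So the root 0 forces (p1 ∨ p2) → (p1 → p2); the model is not a countermodel.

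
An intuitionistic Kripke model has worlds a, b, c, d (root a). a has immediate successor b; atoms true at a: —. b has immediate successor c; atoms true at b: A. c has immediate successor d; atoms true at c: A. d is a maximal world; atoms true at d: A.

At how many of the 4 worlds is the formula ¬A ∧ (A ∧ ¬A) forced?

0

a: does not force it — a ⊮ ¬A ∧ (A ∧ ¬A) since a fails ¬A.
b: does not force it.
c: does not force it.
d: does not force it.
Worlds forcing the formula: { }.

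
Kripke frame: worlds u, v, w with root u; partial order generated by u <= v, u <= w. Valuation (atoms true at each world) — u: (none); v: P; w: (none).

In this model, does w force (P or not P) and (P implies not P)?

w forces (P or not P) and (P implies not P) since w forces both conjuncts.

Yes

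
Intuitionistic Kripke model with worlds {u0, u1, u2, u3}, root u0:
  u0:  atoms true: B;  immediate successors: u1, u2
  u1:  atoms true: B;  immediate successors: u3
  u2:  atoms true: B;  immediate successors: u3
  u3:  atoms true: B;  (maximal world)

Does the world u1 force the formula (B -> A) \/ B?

u1 ||- (B -> A) \/ B via the disjunct B.

Yes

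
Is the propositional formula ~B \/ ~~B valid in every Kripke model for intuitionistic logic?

No

This is the weak law of excluded middle, which is not intuitionistically valid.
A Kripke countermodel: worlds s0, s1, s2; order generated by s0 <= s1, s0 <= s2; atoms true at each world — s0:{}; s1:{B}; s2:{}.
s0 ||-/- ~B \/ ~~B: neither disjunct is forced at s0.
s0 ||-/- ~B since s1 is accessible from s0 and s1 ||- B.
So the root s0 does not force the formula.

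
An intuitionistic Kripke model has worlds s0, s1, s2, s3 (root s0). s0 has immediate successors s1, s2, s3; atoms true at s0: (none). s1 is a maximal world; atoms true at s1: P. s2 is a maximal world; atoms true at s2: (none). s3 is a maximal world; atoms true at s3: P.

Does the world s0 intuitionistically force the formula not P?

s0 does not force not P since s1 is accessible from s0 and s1 forces P.

No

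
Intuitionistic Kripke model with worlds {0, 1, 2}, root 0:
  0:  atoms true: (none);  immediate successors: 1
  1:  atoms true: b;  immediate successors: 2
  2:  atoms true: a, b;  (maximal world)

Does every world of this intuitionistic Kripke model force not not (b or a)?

0 forces not not (b or a): no world accessible from 0 forces not (b or a).
Since the root 0 forces not not (b or a) and forcing is persistent (monotone upward), every world forces it.

Yes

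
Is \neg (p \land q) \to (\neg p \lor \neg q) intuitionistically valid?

No

This is the constructively invalid direction of De Morgan's law for conjunction, which is not intuitionistically valid.
A Kripke countermodel: worlds w0, w1, w2; order generated by w0 \le w1, w0 \le w2; atoms true at each world — w0:{}; w1:{p}; w2:{q}.
w0 \nVdash \neg (p \land q) \to (\neg p \lor \neg q): already at w0 itself, w0 \Vdash \neg (p \land q) but w0 \nVdash \neg p \lor \neg q.
w0 \nVdash \neg p \lor \neg q: neither disjunct is forced at w0.
w0 \nVdash \neg p since w1 is accessible from w0 and w1 \Vdash p.
So the root w0 does not force the formula.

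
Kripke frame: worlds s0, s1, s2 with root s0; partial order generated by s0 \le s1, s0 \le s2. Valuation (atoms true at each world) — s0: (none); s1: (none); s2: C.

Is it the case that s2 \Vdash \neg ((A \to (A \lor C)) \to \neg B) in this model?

s2 \nVdash \neg ((A \to (A \lor C)) \to \neg B) since s2 is accessible from s2 and s2 \Vdash (A \to (A \lor C)) \to \neg B.
s2 \Vdash (A \to (A \lor C)) \to \neg B: every world accessible from s2 that forces A \to (A \lor C) (namely s2) also forces \neg B.

No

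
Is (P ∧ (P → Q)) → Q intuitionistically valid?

This is modus ponens in implicational form, which is intuitionistically derivable.
If a world forces P and P → Q, then applying the implication at that world (which is accessible from itself) gives Q.

Yes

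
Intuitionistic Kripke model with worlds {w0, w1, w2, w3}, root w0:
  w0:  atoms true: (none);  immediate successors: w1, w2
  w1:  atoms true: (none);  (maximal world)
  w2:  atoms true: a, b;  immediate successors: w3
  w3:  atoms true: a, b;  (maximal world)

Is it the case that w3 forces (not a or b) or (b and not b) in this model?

Yes

w3 forces (not a or b) or (b and not b) via the disjunct not a or b.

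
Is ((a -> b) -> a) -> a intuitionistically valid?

No

This is Peirce's law, which is not intuitionistically valid.
A Kripke countermodel: worlds u0, u1; order generated by u0 <= u1; atoms true at each world — u0:{}; u1:{a}.
u0 ||-/- ((a -> b) -> a) -> a: already at u0 itself, u0 ||- (a -> b) -> a but u0 ||-/- a.
u0 lacks atom a, so u0 ||-/- a.
So the root u0 does not force the formula.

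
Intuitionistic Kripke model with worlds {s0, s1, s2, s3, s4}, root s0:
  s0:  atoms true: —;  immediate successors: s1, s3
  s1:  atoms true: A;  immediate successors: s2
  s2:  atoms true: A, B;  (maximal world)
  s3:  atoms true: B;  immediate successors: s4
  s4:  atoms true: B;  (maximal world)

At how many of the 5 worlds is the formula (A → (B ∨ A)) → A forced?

s0: does not force it — s0 ⊮ (A → (B ∨ A)) → A: already at s0 itself, s0 ⊩ A → (B ∨ A) but s0 ⊮ A.
s1: forces it.
s2: forces it.
s3: does not force it.
s4: does not force it.
Worlds forcing the formula: {s1, s2}.

2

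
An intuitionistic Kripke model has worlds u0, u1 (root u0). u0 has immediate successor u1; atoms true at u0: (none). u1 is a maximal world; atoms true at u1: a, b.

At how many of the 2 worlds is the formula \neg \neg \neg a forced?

0

u0: does not force it — u0 \nVdash \neg \neg \neg a since u0 is accessible from u0 and u0 \Vdash \neg \neg a.
u1: does not force it — u1 \nVdash \neg \neg \neg a since u1 is accessible from u1 and u1 \Vdash \neg \neg a.
Worlds forcing the formula: { }.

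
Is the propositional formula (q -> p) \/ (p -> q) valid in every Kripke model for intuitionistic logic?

This is the Gödel–Dummett linearity axiom, which is not intuitionistically valid.
A Kripke countermodel: worlds a, b, c; order generated by a <= b, a <= c; atoms true at each world — a:{}; b:{q}; c:{p}.
a ||-/- (q -> p) \/ (p -> q): neither disjunct is forced at a.
a ||-/- q -> p: at the accessible world b, b ||- q but b ||-/- p.
b lacks atom p, so b ||-/- p.
So the root a does not force the formula.

No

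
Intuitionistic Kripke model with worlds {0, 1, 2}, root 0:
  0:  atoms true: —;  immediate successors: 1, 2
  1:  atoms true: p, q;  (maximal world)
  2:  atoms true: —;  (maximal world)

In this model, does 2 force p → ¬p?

2 ⊩ p → ¬p vacuously: no world accessible from 2 forces the antecedent p.

Yes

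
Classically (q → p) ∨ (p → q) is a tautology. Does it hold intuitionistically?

No

This is the Gödel–Dummett linearity axiom, which is not intuitionistically valid.
A Kripke countermodel: worlds a, b, c; order generated by a ≤ b, a ≤ c; atoms true at each world — a:{}; b:{q}; c:{p}.
a ⊮ (q → p) ∨ (p → q): neither disjunct is forced at a.
a ⊮ q → p: at the accessible world b, b ⊩ q but b ⊮ p.
b lacks atom p, so b ⊮ p.
So the root a does not force the formula.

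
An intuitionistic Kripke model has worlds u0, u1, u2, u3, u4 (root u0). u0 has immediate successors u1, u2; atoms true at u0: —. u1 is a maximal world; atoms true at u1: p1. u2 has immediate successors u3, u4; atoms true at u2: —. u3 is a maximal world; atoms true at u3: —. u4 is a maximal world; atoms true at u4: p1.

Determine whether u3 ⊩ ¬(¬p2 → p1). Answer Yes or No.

u3 ⊩ ¬(¬p2 → p1): no world accessible from u3 forces ¬p2 → p1.

Yes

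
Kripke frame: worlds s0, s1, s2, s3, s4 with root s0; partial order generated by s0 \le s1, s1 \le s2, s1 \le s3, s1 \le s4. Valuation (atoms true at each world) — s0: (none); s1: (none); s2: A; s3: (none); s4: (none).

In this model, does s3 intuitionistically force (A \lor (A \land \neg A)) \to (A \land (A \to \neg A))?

s3 \Vdash (A \lor (A \land \neg A)) \to (A \land (A \to \neg A)) vacuously: no world accessible from s3 forces the antecedent A \lor (A \land \neg A).

Yes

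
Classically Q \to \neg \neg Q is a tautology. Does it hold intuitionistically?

Yes

This is double-negation introduction, which is intuitionistically derivable.
If a world forces Q then every accessible world forces Q (persistence), so none forces \neg Q; hence \neg \neg Q.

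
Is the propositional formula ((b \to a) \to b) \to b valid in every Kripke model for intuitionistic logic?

This is Peirce's law, which is not intuitionistically valid.
A Kripke countermodel: worlds u, v; order generated by u \le v; atoms true at each world — u:{}; v:{b}.
u \nVdash ((b \to a) \to b) \to b: already at u itself, u \Vdash (b \to a) \to b but u \nVdash b.
u lacks atom b, so u \nVdash b.
So the root u does not force the formula.

No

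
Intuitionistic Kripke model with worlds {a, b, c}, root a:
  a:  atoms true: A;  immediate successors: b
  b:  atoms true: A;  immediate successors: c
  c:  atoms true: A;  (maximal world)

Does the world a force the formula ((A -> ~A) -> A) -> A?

Yes

a ||- ((A -> ~A) -> A) -> A: every world accessible from a that forces (A -> ~A) -> A (namely a, b, c) also forces A.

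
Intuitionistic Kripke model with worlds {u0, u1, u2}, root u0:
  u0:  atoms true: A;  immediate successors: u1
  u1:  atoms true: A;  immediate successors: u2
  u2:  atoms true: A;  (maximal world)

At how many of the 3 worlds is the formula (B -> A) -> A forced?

3

u0: forces it.
u1: forces it.
u2: forces it.
Worlds forcing the formula: {u0, u1, u2}.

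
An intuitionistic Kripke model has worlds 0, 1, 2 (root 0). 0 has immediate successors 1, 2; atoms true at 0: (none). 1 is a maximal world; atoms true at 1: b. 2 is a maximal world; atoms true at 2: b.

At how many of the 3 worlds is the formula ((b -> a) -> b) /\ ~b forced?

0: does not force it — 0 ||-/- ((b -> a) -> b) /\ ~b since 0 fails ~b.
1: does not force it — 1 ||-/- ((b -> a) -> b) /\ ~b since 1 fails ~b.
2: does not force it — 2 ||-/- ((b -> a) -> b) /\ ~b since 2 fails ~b.
Worlds forcing the formula: { }.

0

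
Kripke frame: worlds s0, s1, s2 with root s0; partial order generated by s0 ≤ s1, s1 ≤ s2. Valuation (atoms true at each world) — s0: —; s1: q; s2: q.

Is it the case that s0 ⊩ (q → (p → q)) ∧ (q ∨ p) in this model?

No

s0 ⊮ (q → (p → q)) ∧ (q ∨ p) since s0 fails q ∨ p.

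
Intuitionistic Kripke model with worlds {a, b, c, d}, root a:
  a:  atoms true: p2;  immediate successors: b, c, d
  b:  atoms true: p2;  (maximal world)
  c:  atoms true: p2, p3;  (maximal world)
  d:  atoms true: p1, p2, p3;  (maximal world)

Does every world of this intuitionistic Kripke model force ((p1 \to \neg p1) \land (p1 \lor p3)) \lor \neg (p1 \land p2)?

Not every world: a \nVdash ((p1 \to \neg p1) \land (p1 \lor p3)) \lor \neg (p1 \land p2).
a \nVdash ((p1 \to \neg p1) \land (p1 \lor p3)) \lor \neg (p1 \land p2): neither disjunct is forced at a.
a \nVdash (p1 \to \neg p1) \land (p1 \lor p3) since a fails p1 \to \neg p1.

No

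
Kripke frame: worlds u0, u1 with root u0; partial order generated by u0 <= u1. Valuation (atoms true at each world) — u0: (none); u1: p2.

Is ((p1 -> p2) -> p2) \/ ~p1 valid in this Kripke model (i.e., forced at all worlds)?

Yes

u0 ||- ((p1 -> p2) -> p2) \/ ~p1 via the disjunct ~p1.
Since the root u0 forces ((p1 -> p2) -> p2) \/ ~p1 and forcing is persistent (monotone upward), every world forces it.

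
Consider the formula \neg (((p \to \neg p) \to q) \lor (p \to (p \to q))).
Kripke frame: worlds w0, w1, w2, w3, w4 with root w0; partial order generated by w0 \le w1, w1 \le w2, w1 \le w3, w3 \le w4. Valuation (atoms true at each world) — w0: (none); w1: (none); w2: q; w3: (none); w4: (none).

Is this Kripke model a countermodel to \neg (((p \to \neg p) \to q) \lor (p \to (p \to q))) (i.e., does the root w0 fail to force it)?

w0 \nVdash \neg (((p \to \neg p) \to q) \lor (p \to (p \to q))) since w0 is accessible from w0 and w0 \Vdash ((p \to \neg p) \to q) \lor (p \to (p \to q)).
w0 \Vdash ((p \to \neg p) \to q) \lor (p \to (p \to q)) via the disjunct p \to (p \to q).
So the root w0 does not force \neg (((p \to \neg p) \to q) \lor (p \to (p \to q))); the model is a countermodel.

Yes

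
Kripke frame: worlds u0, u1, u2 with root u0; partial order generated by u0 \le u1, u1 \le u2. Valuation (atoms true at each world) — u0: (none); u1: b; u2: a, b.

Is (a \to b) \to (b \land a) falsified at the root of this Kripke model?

u0 \nVdash (a \to b) \to (b \land a): already at u0 itself, u0 \Vdash a \to b but u0 \nVdash b \land a.
u0 \nVdash b \land a since u0 fails b.
So the root u0 does not force (a \to b) \to (b \land a); the model is a countermodel.

Yes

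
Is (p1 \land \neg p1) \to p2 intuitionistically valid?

Yes

This is an instance of ex falso quodlibet, which is intuitionistically derivable.
No world can force both p1 and \neg p1, so the antecedent p1 \land \neg p1 is never forced and the implication holds vacuously at every world.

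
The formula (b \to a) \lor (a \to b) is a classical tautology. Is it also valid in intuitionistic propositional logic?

No

This is the Gödel–Dummett linearity axiom, which is not intuitionistically valid.
A Kripke countermodel: worlds u, v, w; order generated by u \le v, u \le w; atoms true at each world — u:{}; v:{b}; w:{a}.
u \nVdash (b \to a) \lor (a \to b): neither disjunct is forced at u.
u \nVdash b \to a: at the accessible world v, v \Vdash b but v \nVdash a.
v lacks atom a, so v \nVdash a.
So the root u does not force the formula.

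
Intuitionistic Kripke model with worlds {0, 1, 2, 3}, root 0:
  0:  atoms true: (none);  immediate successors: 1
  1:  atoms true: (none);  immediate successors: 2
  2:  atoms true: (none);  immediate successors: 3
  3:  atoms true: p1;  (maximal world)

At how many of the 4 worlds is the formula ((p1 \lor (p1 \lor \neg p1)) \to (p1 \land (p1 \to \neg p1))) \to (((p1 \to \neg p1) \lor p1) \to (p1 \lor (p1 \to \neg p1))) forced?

0: forces it.
1: forces it.
2: forces it.
3: forces it.
Worlds forcing the formula: {0, 1, 2, 3}.

4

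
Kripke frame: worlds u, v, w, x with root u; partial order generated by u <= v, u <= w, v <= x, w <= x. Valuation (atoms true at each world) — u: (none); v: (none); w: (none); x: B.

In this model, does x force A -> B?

Yes

x ||- A -> B vacuously: no world accessible from x forces the antecedent A.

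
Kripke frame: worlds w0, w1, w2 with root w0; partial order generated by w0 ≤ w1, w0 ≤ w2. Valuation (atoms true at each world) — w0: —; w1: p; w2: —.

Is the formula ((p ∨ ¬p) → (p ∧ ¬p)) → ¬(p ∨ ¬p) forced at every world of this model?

w0 ⊩ ((p ∨ ¬p) → (p ∧ ¬p)) → ¬(p ∨ ¬p) vacuously: no world accessible from w0 forces the antecedent (p ∨ ¬p) → (p ∧ ¬p).
Since the root w0 forces ((p ∨ ¬p) → (p ∧ ¬p)) → ¬(p ∨ ¬p) and forcing is persistent (monotone upward), every world forces it.

Yes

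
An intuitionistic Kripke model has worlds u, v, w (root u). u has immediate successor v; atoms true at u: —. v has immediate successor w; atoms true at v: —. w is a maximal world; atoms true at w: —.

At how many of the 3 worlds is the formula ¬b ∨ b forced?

3

u: forces it.
v: forces it.
w: forces it.
Worlds forcing the formula: {u, v, w}.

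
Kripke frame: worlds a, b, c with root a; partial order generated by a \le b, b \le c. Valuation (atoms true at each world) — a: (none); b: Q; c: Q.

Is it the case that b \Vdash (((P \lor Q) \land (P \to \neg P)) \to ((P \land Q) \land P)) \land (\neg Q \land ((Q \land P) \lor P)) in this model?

No

b \nVdash (((P \lor Q) \land (P \to \neg P)) \to ((P \land Q) \land P)) \land (\neg Q \land ((Q \land P) \lor P)) since b fails ((P \lor Q) \land (P \to \neg P)) \to ((P \land Q) \land P).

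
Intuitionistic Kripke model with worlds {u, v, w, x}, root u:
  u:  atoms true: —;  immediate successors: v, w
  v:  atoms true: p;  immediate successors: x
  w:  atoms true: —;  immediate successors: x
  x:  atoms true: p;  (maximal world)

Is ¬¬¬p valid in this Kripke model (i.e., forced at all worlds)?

No

Not every world: u ⊮ ¬¬¬p.
u ⊮ ¬¬¬p since u is accessible from u and u ⊩ ¬¬p.
u ⊩ ¬¬p: no world accessible from u forces ¬p.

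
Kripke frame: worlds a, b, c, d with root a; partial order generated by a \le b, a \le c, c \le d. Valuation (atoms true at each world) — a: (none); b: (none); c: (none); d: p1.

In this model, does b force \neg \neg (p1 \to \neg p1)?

b \Vdash \neg \neg (p1 \to \neg p1): no world accessible from b forces \neg (p1 \to \neg p1).

Yes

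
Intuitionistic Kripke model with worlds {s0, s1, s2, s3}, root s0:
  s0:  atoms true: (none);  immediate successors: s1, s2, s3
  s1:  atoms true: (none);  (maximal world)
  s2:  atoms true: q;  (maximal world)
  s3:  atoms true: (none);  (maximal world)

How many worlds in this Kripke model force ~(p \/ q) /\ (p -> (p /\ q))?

2

s0: does not force it — s0 ||-/- ~(p \/ q) /\ (p -> (p /\ q)) since s0 fails ~(p \/ q).
s1: forces it.
s2: does not force it — s2 ||-/- ~(p \/ q) /\ (p -> (p /\ q)) since s2 fails ~(p \/ q).
s3: forces it.
Worlds forcing the formula: {s1, s3}.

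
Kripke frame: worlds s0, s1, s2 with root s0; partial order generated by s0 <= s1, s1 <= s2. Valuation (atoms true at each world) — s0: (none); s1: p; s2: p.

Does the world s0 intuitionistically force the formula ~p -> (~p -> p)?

Yes

s0 ||- ~p -> (~p -> p) vacuously: no world accessible from s0 forces the antecedent ~p.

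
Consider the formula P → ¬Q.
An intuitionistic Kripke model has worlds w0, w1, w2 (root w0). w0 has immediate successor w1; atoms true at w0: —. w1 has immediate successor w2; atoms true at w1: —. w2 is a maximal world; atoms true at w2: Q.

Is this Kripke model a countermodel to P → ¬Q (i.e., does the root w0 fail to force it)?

No

w0 ⊩ P → ¬Q vacuously: no world accessible from w0 forces the antecedent P.
So the root w0 forces P → ¬Q; the model is not a countermodel.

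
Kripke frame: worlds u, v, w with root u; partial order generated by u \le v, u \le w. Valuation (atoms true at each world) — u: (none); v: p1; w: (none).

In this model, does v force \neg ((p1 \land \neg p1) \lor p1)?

No

v \nVdash \neg ((p1 \land \neg p1) \lor p1) since v is accessible from v and v \Vdash (p1 \land \neg p1) \lor p1.
v \Vdash (p1 \land \neg p1) \lor p1 via the disjunct p1.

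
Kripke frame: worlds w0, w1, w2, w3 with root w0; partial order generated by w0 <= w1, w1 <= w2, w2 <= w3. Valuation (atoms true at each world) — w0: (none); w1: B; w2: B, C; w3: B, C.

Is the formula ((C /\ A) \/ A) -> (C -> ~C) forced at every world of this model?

w0 ||- ((C /\ A) \/ A) -> (C -> ~C) vacuously: no world accessible from w0 forces the antecedent (C /\ A) \/ A.
Since the root w0 forces ((C /\ A) \/ A) -> (C -> ~C) and forcing is persistent (monotone upward), every world forces it.

Yes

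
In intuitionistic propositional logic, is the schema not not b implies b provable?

This is double-negation elimination, which is not intuitionistically valid.
A Kripke countermodel: worlds u, v; order generated by u <= v; atoms true at each world — u:{}; v:{b}.
u does not force not not b implies b: already at u itself, u forces not not b but u does not force b.
u lacks atom b, so u does not force b.
So the root u does not force the formula.

No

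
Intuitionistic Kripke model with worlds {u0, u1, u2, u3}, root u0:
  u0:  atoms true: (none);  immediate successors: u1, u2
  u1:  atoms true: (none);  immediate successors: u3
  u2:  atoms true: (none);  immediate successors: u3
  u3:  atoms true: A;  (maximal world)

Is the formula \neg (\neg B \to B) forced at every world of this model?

u0 \Vdash \neg (\neg B \to B): no world accessible from u0 forces \neg B \to B.
Since the root u0 forces \neg (\neg B \to B) and forcing is persistent (monotone upward), every world forces it.

Yes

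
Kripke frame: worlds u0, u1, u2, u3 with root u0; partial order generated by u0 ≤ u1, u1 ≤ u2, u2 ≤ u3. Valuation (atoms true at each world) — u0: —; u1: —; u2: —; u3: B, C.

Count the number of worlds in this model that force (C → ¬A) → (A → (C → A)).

u0: forces it.
u1: forces it.
u2: forces it.
u3: forces it.
Worlds forcing the formula: {u0, u1, u2, u3}.

4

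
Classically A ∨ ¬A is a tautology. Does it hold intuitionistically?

No

This is the law of excluded middle, which is not intuitionistically valid.
A Kripke countermodel: worlds w0, w1; order generated by w0 ≤ w1; atoms true at each world — w0:{}; w1:{A}.
w0 ⊮ A ∨ ¬A: neither disjunct is forced at w0.
w0 lacks atom A, so w0 ⊮ A.
So the root w0 does not force the formula.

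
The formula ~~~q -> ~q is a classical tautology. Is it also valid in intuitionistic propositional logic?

Yes

This is triple-negation reduction, which is intuitionistically derivable.
Assume ~~~q and suppose q. Then ~~q (double-negation introduction), contradicting ~~~q. So ~q.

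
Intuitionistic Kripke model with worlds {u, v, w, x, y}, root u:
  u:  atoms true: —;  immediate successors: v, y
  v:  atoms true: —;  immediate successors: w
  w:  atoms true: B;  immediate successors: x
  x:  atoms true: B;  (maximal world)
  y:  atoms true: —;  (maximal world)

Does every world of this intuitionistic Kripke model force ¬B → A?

No

Not every world: u ⊮ ¬B → A.
u ⊮ ¬B → A: at the accessible world y, y ⊩ ¬B but y ⊮ A.
y lacks atom A, so y ⊮ A.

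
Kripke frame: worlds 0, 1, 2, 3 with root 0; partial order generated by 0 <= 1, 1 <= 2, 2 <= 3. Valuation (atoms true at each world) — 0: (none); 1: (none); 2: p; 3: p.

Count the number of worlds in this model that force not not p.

4

0: forces it.
1: forces it.
2: forces it.
3: forces it.
Worlds forcing the formula: {0, 1, 2, 3}.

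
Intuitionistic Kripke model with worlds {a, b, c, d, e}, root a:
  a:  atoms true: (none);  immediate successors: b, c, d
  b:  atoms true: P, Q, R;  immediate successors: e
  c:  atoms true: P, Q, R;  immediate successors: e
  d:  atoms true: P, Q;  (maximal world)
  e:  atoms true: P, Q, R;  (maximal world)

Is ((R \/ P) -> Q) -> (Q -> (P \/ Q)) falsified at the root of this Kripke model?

No

a ||- ((R \/ P) -> Q) -> (Q -> (P \/ Q)): every world accessible from a that forces (R \/ P) -> Q (namely a, b, c, d, e) also forces Q -> (P \/ Q).
So the root a forces ((R \/ P) -> Q) -> (Q -> (P \/ Q)); the model is not a countermodel.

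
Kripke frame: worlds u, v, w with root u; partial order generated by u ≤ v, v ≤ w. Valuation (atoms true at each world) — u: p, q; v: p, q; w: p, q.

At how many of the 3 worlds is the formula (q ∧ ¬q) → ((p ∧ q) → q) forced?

3

u: forces it.
v: forces it.
w: forces it.
Worlds forcing the formula: {u, v, w}.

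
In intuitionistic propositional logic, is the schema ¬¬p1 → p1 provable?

This is double-negation elimination, which is not intuitionistically valid.
A Kripke countermodel: worlds u0, u1; order generated by u0 ≤ u1; atoms true at each world — u0:{}; u1:{p1}.
u0 ⊮ ¬¬p1 → p1: already at u0 itself, u0 ⊩ ¬¬p1 but u0 ⊮ p1.
u0 lacks atom p1, so u0 ⊮ p1.
So the root u0 does not force the formula.

No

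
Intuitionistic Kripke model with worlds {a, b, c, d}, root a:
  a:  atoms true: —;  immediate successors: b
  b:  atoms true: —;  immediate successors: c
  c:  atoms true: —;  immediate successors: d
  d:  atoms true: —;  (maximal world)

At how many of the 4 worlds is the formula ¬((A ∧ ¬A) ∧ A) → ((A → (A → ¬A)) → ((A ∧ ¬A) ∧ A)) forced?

a: does not force it — a ⊮ ¬((A ∧ ¬A) ∧ A) → ((A → (A → ¬A)) → ((A ∧ ¬A) ∧ A)): already at a itself, a ⊩ ¬((A ∧ ¬A) ∧ A) but a ⊮ (A → (A → ¬A)) → ((A ∧ ¬A) ∧ A).
b: does not force it — b ⊮ ¬((A ∧ ¬A) ∧ A) → ((A → (A → ¬A)) → ((A ∧ ¬A) ∧ A)): already at b itself, b ⊩ ¬((A ∧ ¬A) ∧ A) but b ⊮ (A → (A → ¬A)) → ((A ∧ ¬A) ∧ A).
c: does not force it — c ⊮ ¬((A ∧ ¬A) ∧ A) → ((A → (A → ¬A)) → ((A ∧ ¬A) ∧ A)): already at c itself, c ⊩ ¬((A ∧ ¬A) ∧ A) but c ⊮ (A → (A → ¬A)) → ((A ∧ ¬A) ∧ A).
d: does not force it.
Worlds forcing the formula: { }.

0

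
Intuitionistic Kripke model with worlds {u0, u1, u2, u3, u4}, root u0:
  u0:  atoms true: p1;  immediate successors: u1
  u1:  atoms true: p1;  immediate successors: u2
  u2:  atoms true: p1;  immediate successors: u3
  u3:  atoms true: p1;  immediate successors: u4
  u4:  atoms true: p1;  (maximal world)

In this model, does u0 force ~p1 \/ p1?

u0 ||- ~p1 \/ p1 via the disjunct p1.

Yes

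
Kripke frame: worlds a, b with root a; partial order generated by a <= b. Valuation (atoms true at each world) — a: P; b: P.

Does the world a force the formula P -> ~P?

No

a ||-/- P -> ~P: already at a itself, a ||- P but a ||-/- ~P.
a ||-/- ~P since a is accessible from a and a ||- P.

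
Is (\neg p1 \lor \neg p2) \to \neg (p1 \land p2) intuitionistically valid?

Yes

This is a constructively valid De Morgan direction (disjunction of negations to negated conjunction), which is intuitionistically derivable.
If \neg p1 holds at a world then no accessible world forces p1, hence none forces p1 \land p2; likewise for \neg p2.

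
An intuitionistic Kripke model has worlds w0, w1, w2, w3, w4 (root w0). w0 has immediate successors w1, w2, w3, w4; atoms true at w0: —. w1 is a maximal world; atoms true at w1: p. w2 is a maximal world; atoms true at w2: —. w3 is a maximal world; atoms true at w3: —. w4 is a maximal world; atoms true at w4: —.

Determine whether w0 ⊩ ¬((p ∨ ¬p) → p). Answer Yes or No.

No

w0 ⊮ ¬((p ∨ ¬p) → p) since w1 is accessible from w0 and w1 ⊩ (p ∨ ¬p) → p.
w1 ⊩ (p ∨ ¬p) → p: every world accessible from w1 that forces p ∨ ¬p (namely w1) also forces p.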